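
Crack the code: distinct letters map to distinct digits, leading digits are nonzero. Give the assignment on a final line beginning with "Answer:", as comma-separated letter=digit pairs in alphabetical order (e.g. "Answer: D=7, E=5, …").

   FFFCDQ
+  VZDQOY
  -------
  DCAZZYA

Step 1. [D] the sum has 7 digits but both addends have 6; that extra leading digit D is the final carry, namely 1 ⇒ D=1.
Step 2. [col 1: Q + Y ≡ A (mod 10)] no forcing yet in column 1 (carry-in 0); A=7 is free and consistent — try it, so A=7.
Step 3. [col 1: Q + Y ≡ A (mod 10)] Y=3 is one option consistent with column 1 (Q + Y ≡ A (mod 10), carry-in 0) — take it. So Y=3.
Step 4. [col 1: Q + Y ≡ A (mod 10)] in column 1 we have Q+Y≡A with carry-in 0; given Y=3, A=7 and digits 1,3,7 already taken and all letters distinct, that pins Q to 4 ⇒ Q=4.
Step 5. [col 2: D + O ≡ Y (mod 10)] from column 2 (D=1, Y=3, carry-in 0, digits 1,3,4,7 already taken and all letters distinct): O must equal 2 ⇒ O=2.
Step 6. [col 3: C + Q ≡ Z (mod 10)] several values work for C in column 3 (C + Q ≡ Z (mod 10), carry-in 0); try C=5 ⇒ C=5.
Step 7. [col 3: C + Q ≡ Z (mod 10)] from column 3 (C=5, Q=4, carry-in 0, digits 1,2,3,4,5,7 already taken and all letters distinct): Z must equal 9. So Z=9.
Step 8. [col 4: F + D ≡ Z (mod 10)] in column 4 we have F+D≡Z with carry-in 0; given D=1, Z=9 and digits 1,2,3,4,5,7,9 already taken and all letters distinct, that pins F to 8 ⇒ F=8.
Step 9. [col 6: F + V ≡ C (mod 10)] in column 6 we have F+V≡C with carry-in 1; given F=8, C=5 and digits 1,2,3,4,5,7,8,9 already taken and all letters distinct, that pins V to 6. So V=6.

Answer: A=7, C=5, D=1, F=8, O=2, Q=4, V=6, Y=3, Z=9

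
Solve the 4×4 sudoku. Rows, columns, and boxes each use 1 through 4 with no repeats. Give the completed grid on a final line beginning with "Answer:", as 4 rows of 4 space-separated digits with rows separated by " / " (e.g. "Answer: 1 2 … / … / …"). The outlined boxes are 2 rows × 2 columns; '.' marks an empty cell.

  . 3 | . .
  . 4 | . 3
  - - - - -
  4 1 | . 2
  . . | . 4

Step 1. [r4c3∈{1,3}] r4c3 is the only open cell in row 4 admitting 1, so r4c3=1.
Step 2. [r2c1∈{1,2}] across row 2, 1 lands solely at r2c1, so r2c1=1.
Step 3. [r1c1∈{2}] r1c1's peers cover all but 2. So r1c1=2.
Step 4. [r1c4∈{1}] r1c4's peers cover all but 1 ⇒ r1c4=1.
Step 5. [r1c3∈{4}] r1c3 has the single candidate 4. So r1c3=4.
Step 6. [r2c3∈{2}] r2c3 has the single candidate 2 ⇒ r2c3=2.
Step 7. [r3c3∈{3}] r3c3 has the single candidate 3, so r3c3=3.
Step 8. [r4c2∈{2}] nothing but 2 survives at r4c2 ⇒ r4c2=2.
Step 9. [r4c1∈{3}] r4c1's peers cover all but 3. So r4c1=3.

Answer: 2 3 4 1 / 1 4 2 3 / 4 1 3 2 / 3 2 1 4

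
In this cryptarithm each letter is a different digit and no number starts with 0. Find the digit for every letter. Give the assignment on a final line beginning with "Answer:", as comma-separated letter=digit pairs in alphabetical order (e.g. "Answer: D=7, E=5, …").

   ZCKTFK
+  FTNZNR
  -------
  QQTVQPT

Step 1. [col 1: K + R ≡ T (mod 10)] no forcing yet in column 1 (carry-in 0); T=7 is free and consistent — try it, so T=7.
Step 2. [Q] Q is the leading digit of a 7-digit sum of two 6-digit numbers; the final carry is exactly 1. So Q=1.
Step 3. [col 1: K + R ≡ T (mod 10)] no forcing yet in column 1 (carry-in 0); K=2 is free and consistent — try it, so K=2.
Step 4. [col 1: K + R ≡ T (mod 10)] from column 1 (K=2, T=7, carry-in 0, digits 1,2,7 already taken and all letters distinct): R must equal 5 ⇒ R=5.
Step 5. [col 2: F + N ≡ P (mod 10)] several values work for N in column 2 (F + N ≡ P (mod 10), carry-in 0); try N=6, so N=6.
Step 6. [col 2: F + N ≡ P (mod 10)] no forcing yet in column 2 (carry-in 0); P=4 is free and consistent — try it ⇒ P=4.
Step 7. [col 2: F + N ≡ P (mod 10)] column 2: given N=6, P=4, carry-in 0, and digits 1,2,4,5,6,7 already taken and all letters distinct, F+N≡P (mod 10) forces F=8. So F=8.
Step 8. [col 3: T + Z ≡ Q (mod 10)] from column 3 (T=7, Q=1, carry-in 1, digits 1,2,4,5,6,7,8 already taken and all letters distinct): Z must equal 3. So Z=3.
Step 9. [col 4: K + N ≡ V (mod 10)] column 4 reads K+N+carry(1)=V with K=2, N=6; with digits 1,2,3,4,5,6,7,8 already taken and all letters distinct, the only value for V is 9. So V=9.
Step 10. [col 5: C + T ≡ T (mod 10)] from column 5 (T=7, carry-in 0, digits 1,2,3,4,5,6,7,8,9 already taken and all letters distinct): C must equal 0, so C=0.

Answer: C=0, F=8, K=2, N=6, P=4, Q=1, R=5, T=7, V=9, Z=3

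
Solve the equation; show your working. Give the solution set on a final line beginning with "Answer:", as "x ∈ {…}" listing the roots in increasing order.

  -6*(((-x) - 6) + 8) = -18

Step 1. [-6*(((-x) - 6) + 8) = -18] divide by the outer -6, so div: ((-x) - 6) + 8 = 3.
Step 2. [((-x) - 6) + 8 = 3] peel the +8: subtract 8 from each side, so sub: (-x) - 6 = -5.
Step 3. [(-x) - 6 = -5] -6 is outermost — add 6 both sides, so sub: -x = 1.
Step 4. [-x = 1] flip signs both sides ⇒ neg: x = -1.

Answer: x ∈ {-1}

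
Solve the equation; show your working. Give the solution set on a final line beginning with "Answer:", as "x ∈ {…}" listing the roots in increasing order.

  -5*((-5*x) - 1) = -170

Step 1. [-5*((-5*x) - 1) = -170] LHS = -5·(…); ÷-5 both sides, so div: (-5*x) - 1 = 34.
Step 2. [(-5*x) - 1 = 34] peel the -1: add 1 from each side ⇒ sub: -5*x = 35.
Step 3. [-5*x = 35] -5 out front; divide by -5 ⇒ div: x = -7.

Answer: x ∈ {-7}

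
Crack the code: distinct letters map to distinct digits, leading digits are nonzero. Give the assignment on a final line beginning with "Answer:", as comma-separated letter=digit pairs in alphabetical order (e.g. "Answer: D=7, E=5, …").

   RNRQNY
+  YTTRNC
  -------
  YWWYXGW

Step 1. [col 1: Y + C ≡ W (mod 10)] C=9 is one option consistent with column 1 (Y + C ≡ W (mod 10), carry-in 0) — take it ⇒ C=9.
Step 2. [col 1: Y + C ≡ W (mod 10)] column 1 (Y + C ≡ W (mod 10), carry-in 0) doesn't pin W yet; pick W=0 and continue, so W=0.
Step 3. [col 1: Y + C ≡ W (mod 10)] from column 1 (C=9, W=0, carry-in 0, digits 0,9 already taken and all letters distinct): Y must equal 1 ⇒ Y=1.
Step 4. [col 2: N + N ≡ G (mod 10)] no forcing yet in column 2 (carry-in 1); G=5 is free and consistent — try it ⇒ G=5.
Step 5. [col 2: N + N ≡ G (mod 10)] column 2 (N + N ≡ G (mod 10), carry-in 1) doesn't pin N yet; pick N=7 and continue, so N=7.
Step 6. [col 3: Q + R ≡ X (mod 10)] no forcing yet in column 3 (carry-in 1); R=8 is free and consistent — try it. So R=8.
Step 7. [col 3: Q + R ≡ X (mod 10)] no forcing yet in column 3 (carry-in 1); Q=4 is free and consistent — try it. So Q=4.
Step 8. [col 3: Q + R ≡ X (mod 10)] column 3: given Q=4, R=8, carry-in 1, and digits 0,1,4,5,7,8,9 already taken and all letters distinct, Q+R≡X (mod 10) forces X=3 ⇒ X=3.
Step 9. [col 4: R + T ≡ Y (mod 10)] in column 4 we have R+T≡Y with carry-in 1; given R=8, Y=1 and digits 0,1,3,4,5,7,8,9 already taken and all letters distinct, that pins T to 2, so T=2.

Answer: C=9, G=5, N=7, Q=4, R=8, T=2, W=0, X=3, Y=1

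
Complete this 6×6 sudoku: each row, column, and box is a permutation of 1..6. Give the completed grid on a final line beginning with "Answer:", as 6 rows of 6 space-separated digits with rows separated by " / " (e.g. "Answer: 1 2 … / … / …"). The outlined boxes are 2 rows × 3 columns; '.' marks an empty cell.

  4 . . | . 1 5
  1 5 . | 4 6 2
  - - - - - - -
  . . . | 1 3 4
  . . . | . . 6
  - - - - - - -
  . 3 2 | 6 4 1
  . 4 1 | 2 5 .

Step 1. [r1c2∈{2,6}] across row 1, 2 lands solely at r1c2. So r1c2=2.
Step 2. [r3c1∈{2,5,6}] r3c1 is the only open cell in row 3 admitting 2. So r3c1=2.
Step 3. [r3c3∈{5,6}] 5 has one home in row 3: r3c3. So r3c3=5.
Step 4. [r2c3∈{3}] r2c3 has the single candidate 3. So r2c3=3.
Step 5. [r4c1∈{3}] r4c1 has the single candidate 3 ⇒ r4c1=3.
Step 6. [r4c3∈{4}] only 4 remains possible at r4c3 ⇒ r4c3=4.
Step 7. [r4c5∈{2}] r4c5 has the single candidate 2. So r4c5=2.
Step 8. [r6c1∈{6}] r6c1 is down to just 6. So r6c1=6.
Step 9. [r3c2∈{6}] only 6 remains possible at r3c2 ⇒ r3c2=6.
Step 10. [r4c4∈{5}] only 5 remains possible at r4c4 ⇒ r4c4=5.
Step 11. [r5c1∈{5}] nothing but 5 survives at r5c1. So r5c1=5.
Step 12. [r1c4∈{3}] only 3 remains possible at r1c4, so r1c4=3.
Step 13. [r6c6∈{3}] r6c6's peers cover all but 3, so r6c6=3.
Step 14. [r4c2∈{1}] r4c2 has the single candidate 1, so r4c2=1.
Step 15. [r1c3∈{6}] only 6 remains possible at r1c3 ⇒ r1c3=6.

Answer: 4 2 6 3 1 5 / 1 5 3 4 6 2 / 2 6 5 1 3 4 / 3 1 4 5 2 6 / 5 3 2 6 4 1 / 6 4 1 2 5 3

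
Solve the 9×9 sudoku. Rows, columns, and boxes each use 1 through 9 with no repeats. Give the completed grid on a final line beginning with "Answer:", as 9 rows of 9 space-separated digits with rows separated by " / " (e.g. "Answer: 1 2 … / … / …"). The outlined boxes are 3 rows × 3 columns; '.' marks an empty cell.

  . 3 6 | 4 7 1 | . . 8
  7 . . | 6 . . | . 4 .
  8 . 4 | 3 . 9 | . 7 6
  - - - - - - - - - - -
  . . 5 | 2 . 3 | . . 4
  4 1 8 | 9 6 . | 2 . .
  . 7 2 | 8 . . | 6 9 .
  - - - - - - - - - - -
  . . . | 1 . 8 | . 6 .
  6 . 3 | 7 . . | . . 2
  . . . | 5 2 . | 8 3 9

Step 1. [r8c6∈{4}] r8c6's peers cover all but 4, so r8c6=4.
Step 2. [r3c7∈{1,5}] r3c7 is the only open cell in row 3 admitting 1 ⇒ r3c7=1.
Step 3. [r8c7∈{5}] only 5 remains possible at r8c7. So r8c7=5.
Step 4. [r5c9∈{3,5,7}] r5c9 is the only open cell in row 5 admitting 3 ⇒ r5c9=3.
Step 5. [r2c9∈{5}] r2c9's peers cover all but 5. So r2c9=5.
Step 6. [r3c2∈{2,5}] r3c2 is the only open cell in row 3 admitting 2. So r3c2=2.
Step 7. [r2c2∈{9}] r2c2 has the single candidate 9. So r2c2=9.
Step 8. [r7c3∈{7,9}] 9 has one home in col 3: r7c3, so r7c3=9.
Step 9. [r6c9∈{1}] r6c9 has the single candidate 1, so r6c9=1.
Step 10. [r7c7∈{4,7}] r7c7 is the only open cell in col 7 admitting 4. So r7c7=4.
Step 11. [r6c6∈{5}] r6c6 has the single candidate 5, so r6c6=5.
Step 12. [r9c1∈{1}] r9c1's peers cover all but 1 ⇒ r9c1=1.
Step 13. [r7c1∈{2,5}] across row 7, 2 lands solely at r7c1 ⇒ r7c1=2.
Step 14. [r6c1∈{3}] only 3 remains possible at r6c1, so r6c1=3.
Step 15. [r4c8∈{8}] only 8 remains possible at r4c8. So r4c8=8.
Step 16. [r7c9∈{7}] r7c9's peers cover all but 7 ⇒ r7c9=7.
Step 17. [r5c8∈{5}] r5c8 has the single candidate 5, so r5c8=5.
Step 18. [r2c7∈{3}] only 3 remains possible at r2c7 ⇒ r2c7=3.
Step 19. [r9c6∈{6}] nothing but 6 survives at r9c6. So r9c6=6.
Step 20. [r1c1∈{5}] r1c1 has the single candidate 5. So r1c1=5.
Step 21. [r7c5∈{3}] r7c5 has the single candidate 3. So r7c5=3.
Step 22. [r2c6∈{2}] nothing but 2 survives at r2c6 ⇒ r2c6=2.
Step 23. [r4c1∈{9}] r4c1's peers cover all but 9. So r4c1=9.
Step 24. [r1c8∈{2}] r1c8 is down to just 2 ⇒ r1c8=2.
Step 25. [r8c8∈{1}] r8c8 has the single candidate 1 ⇒ r8c8=1.
Step 26. [r2c5∈{8}] r2c5's peers cover all but 8 ⇒ r2c5=8.
Step 27. [r5c6∈{7}] r5c6 has the single candidate 7. So r5c6=7.
Step 28. [r4c2∈{6}] nothing but 6 survives at r4c2, so r4c2=6.
Step 29. [r7c2∈{5}] r7c2's peers cover all but 5, so r7c2=5.
Step 30. [r4c5∈{1}] r4c5 is down to just 1 ⇒ r4c5=1.
Step 31. [r9c2∈{4}] only 4 remains possible at r9c2 ⇒ r9c2=4.
Step 32. [r1c7∈{9}] r1c7 has the single candidate 9, so r1c7=9.
Step 33. [r8c5∈{9}] r8c5 is down to just 9. So r8c5=9.
Step 34. [r8c2∈{8}] r8c2 is down to just 8 ⇒ r8c2=8.
Step 35. [r6c5∈{4}] only 4 remains possible at r6c5 ⇒ r6c5=4.
Step 36. [r9c3∈{7}] r9c3 is down to just 7 ⇒ r9c3=7.
Step 37. [r3c5∈{5}] r3c5 has the single candidate 5, so r3c5=5.
Step 38. [r2c3∈{1}] only 1 remains possible at r2c3 ⇒ r2c3=1.
Step 39. [r4c7∈{7}] only 7 remains possible at r4c7. So r4c7=7.

Answer: 5 3 6 4 7 1 9 2 8 / 7 9 1 6 8 2 3 4 5 / 8 2 4 3 5 9 1 7 6 / 9 6 5 2 1 3 7 8 4 / 4 1 8 9 6 7 2 5 3 / 3 7 2 8 4 5 6 9 1 / 2 5 9 1 3 8 4 6 7 / 6 8 3 7 9 4 5 1 2 / 1 4 7 5 2 6 8 3 9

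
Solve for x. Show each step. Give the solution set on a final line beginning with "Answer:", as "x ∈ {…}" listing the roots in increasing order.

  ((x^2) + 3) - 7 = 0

Step 1. [((x^2) + 3) - 7 = 0] -7 is outermost — add 7 both sides ⇒ sub: (x^2) + 3 = 7.
Step 2. [(x^2) + 3 = 7] +3 is outermost — subtract 3 both sides, so sub: x^2 = 4.
Step 3. [x^2 = 4] √ both sides: 4 ≥ 0 gives two branches, so sqrt: x = 2 or -2.

Answer: x ∈ {-2, 2}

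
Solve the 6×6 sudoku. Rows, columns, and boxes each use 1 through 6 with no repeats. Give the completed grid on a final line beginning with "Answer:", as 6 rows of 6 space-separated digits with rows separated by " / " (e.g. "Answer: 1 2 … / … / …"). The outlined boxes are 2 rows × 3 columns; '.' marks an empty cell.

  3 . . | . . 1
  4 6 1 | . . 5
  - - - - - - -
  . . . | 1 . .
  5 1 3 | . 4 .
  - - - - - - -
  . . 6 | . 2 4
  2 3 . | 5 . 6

Step 1. [r4c4∈{2,6}] 6 has one home in row 4: r4c4, so r4c4=6.
Step 2. [r2c4∈{2,3}] r2c4 is the only open cell in row 2 admitting 2, so r2c4=2.
Step 3. [r1c3∈{2,5}] 5 has one home in col 3: r1c3 ⇒ r1c3=5.
Step 4. [r3c3∈{2,4}] across col 3, 2 lands solely at r3c3 ⇒ r3c3=2.
Step 5. [r3c6∈{3}] r3c6 has the single candidate 3. So r3c6=3.
Step 6. [r5c2∈{5}] nothing but 5 survives at r5c2. So r5c2=5.
Step 7. [r6c5∈{1}] r6c5's peers cover all but 1. So r6c5=1.
Step 8. [r5c4∈{3}] only 3 remains possible at r5c4. So r5c4=3.
Step 9. [r1c5∈{6}] r1c5 has the single candidate 6, so r1c5=6.
Step 10. [r2c5∈{3}] r2c5 is down to just 3. So r2c5=3.
Step 11. [r3c1∈{6}] r3c1 is down to just 6 ⇒ r3c1=6.
Step 12. [r1c2∈{2}] r1c2's peers cover all but 2. So r1c2=2.
Step 13. [r3c2∈{4}] r3c2 is down to just 4 ⇒ r3c2=4.
Step 14. [r4c6∈{2}] r4c6's peers cover all but 2 ⇒ r4c6=2.
Step 15. [r3c5∈{5}] r3c5's peers cover all but 5 ⇒ r3c5=5.
Step 16. [r6c3∈{4}] only 4 remains possible at r6c3 ⇒ r6c3=4.
Step 17. [r1c4∈{4}] r1c4 is down to just 4 ⇒ r1c4=4.
Step 18. [r5c1∈{1}] only 1 remains possible at r5c1, so r5c1=1.

Answer: 3 2 5 4 6 1 / 4 6 1 2 3 5 / 6 4 2 1 5 3 / 5 1 3 6 4 2 / 1 5 6 3 2 4 / 2 3 4 5 1 6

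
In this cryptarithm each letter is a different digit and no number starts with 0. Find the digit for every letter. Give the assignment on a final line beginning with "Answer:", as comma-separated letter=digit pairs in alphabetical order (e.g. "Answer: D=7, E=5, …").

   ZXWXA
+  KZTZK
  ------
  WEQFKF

Step 1. [col 1: A + K ≡ F (mod 10)] A=6 is one option consistent with column 1 (A + K ≡ F (mod 10), carry-in 0) — take it, so A=6.
Step 2. [W] the sum has 6 digits but both addends have 5; that extra leading digit W is the final carry, namely 1, so W=1.
Step 3. [col 1: A + K ≡ F (mod 10)] column 1 (A + K ≡ F (mod 10), carry-in 0) doesn't pin K yet; pick K=8 and continue ⇒ K=8.
Step 4. [col 1: A + K ≡ F (mod 10)] in column 1 we have A+K≡F with carry-in 0; given A=6, K=8 and digits 1,6,8 already taken and all letters distinct, that pins F to 4. So F=4.
Step 5. [col 2: X + Z ≡ K (mod 10)] several values work for Z in column 2 (X + Z ≡ K (mod 10), carry-in 1); try Z=2, so Z=2.
Step 6. [col 2: X + Z ≡ K (mod 10)] column 2 reads X+Z+carry(1)=K with Z=2, K=8; with digits 1,2,4,6,8 already taken and all letters distinct, the only value for X is 5. So X=5.
Step 7. [col 3: W + T ≡ F (mod 10)] column 3 reads W+T+carry(0)=F with W=1, F=4; with digits 1,2,4,5,6,8 already taken and all letters distinct, the only value for T is 3 ⇒ T=3.
Step 8. [col 4: X + Z ≡ Q (mod 10)] in column 4 we have X+Z≡Q with carry-in 0; given X=5, Z=2 and digits 1,2,3,4,5,6,8 already taken and all letters distinct, that pins Q to 7 ⇒ Q=7.
Step 9. [col 5: Z + K ≡ E (mod 10)] column 5 reads Z+K+carry(0)=E with Z=2, K=8; with digits 1,2,3,4,5,6,7,8 already taken and all letters distinct, the only value for E is 0. So E=0.

Answer: A=6, E=0, F=4, K=8, Q=7, T=3, W=1, X=5, Z=2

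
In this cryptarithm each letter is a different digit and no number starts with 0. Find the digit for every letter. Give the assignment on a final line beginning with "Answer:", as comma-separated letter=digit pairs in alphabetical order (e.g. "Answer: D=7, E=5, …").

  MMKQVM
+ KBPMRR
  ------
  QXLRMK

Step 1. [col 1: M + R ≡ K (mod 10)] column 1 (M + R ≡ K (mod 10), carry-in 0) doesn't pin M yet; pick M=3 and continue ⇒ M=3.
Step 2. [col 1: M + R ≡ K (mod 10)] no forcing yet in column 1 (carry-in 0); R=2 is free and consistent — try it, so R=2.
Step 3. [col 1: M + R ≡ K (mod 10)] in column 1 we have M+R≡K with carry-in 0; given M=3, R=2 and digits 2,3 already taken and all letters distinct, that pins K to 5 ⇒ K=5.
Step 4. [col 2: V + R ≡ M (mod 10)] in column 2 we have V+R≡M with carry-in 0; given R=2, M=3 and digits 2,3,5 already taken and all letters distinct, that pins V to 1, so V=1.
Step 5. [col 3: Q + M ≡ R (mod 10)] column 3: given M=3, R=2, carry-in 0, and digits 1,2,3,5 already taken and all letters distinct, Q+M≡R (mod 10) forces Q=9. So Q=9.
Step 6. [col 4: K + P ≡ L (mod 10)] several values work for P in column 4 (K + P ≡ L (mod 10), carry-in 1); try P=8. So P=8.
Step 7. [col 4: K + P ≡ L (mod 10)] column 4 reads K+P+carry(1)=L with K=5, P=8; with digits 1,2,3,5,8,9 already taken and all letters distinct, the only value for L is 4. So L=4.
Step 8. [col 5: M + B ≡ X (mod 10)] from column 5 (M=3, carry-in 1, digits 1,2,3,4,5,8,9 already taken and all letters distinct): X must equal 0 ⇒ X=0.
Step 9. [col 5: M + B ≡ X (mod 10)] column 5: given M=3, X=0, carry-in 1, and digits 0,1,2,3,4,5,8,9 already taken and all letters distinct, M+B≡X (mod 10) forces B=6 ⇒ B=6.

Answer: B=6, K=5, L=4, M=3, P=8, Q=9, R=2, V=1, X=0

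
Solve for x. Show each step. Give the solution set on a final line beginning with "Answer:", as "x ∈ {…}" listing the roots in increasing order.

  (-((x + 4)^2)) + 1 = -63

Step 1. [(-((x + 4)^2)) + 1 = -63] 1 comes off first (subtract 1) ⇒ sub: -((x + 4)^2) = -64.
Step 2. [-((x + 4)^2) = -64] flip signs both sides, so neg: (x + 4)^2 = 64.
Step 3. [(x + 4)^2 = 64] 64 ≥ 0, LHS is (·)² — take ±√. So sqrt: x + 4 = 8 or -8.
Step 4. [x + 4 = 8 or -8] 4 comes off first (subtract 4). So sub: x = 4 or -12.

Answer: x ∈ {-12, 4}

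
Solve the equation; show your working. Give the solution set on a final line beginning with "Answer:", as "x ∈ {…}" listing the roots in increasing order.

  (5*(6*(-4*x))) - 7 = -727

Step 1. [(5*(6*(-4*x))) - 7 = -727] the outer -7 inverts by adding 7. So sub: 5*(6*(-4*x)) = -720.
Step 2. [5*(6*(-4*x)) = -720] 5 out front; divide by 5. So div: 6*(-4*x) = -144.
Step 3. [6*(-4*x) = -144] leading coefficient 6: divide by 6 ⇒ div: -4*x = -24.
Step 4. [-4*x = -24] LHS = -4·(…); ÷-4 both sides. So div: x = 6.

Answer: x ∈ {6}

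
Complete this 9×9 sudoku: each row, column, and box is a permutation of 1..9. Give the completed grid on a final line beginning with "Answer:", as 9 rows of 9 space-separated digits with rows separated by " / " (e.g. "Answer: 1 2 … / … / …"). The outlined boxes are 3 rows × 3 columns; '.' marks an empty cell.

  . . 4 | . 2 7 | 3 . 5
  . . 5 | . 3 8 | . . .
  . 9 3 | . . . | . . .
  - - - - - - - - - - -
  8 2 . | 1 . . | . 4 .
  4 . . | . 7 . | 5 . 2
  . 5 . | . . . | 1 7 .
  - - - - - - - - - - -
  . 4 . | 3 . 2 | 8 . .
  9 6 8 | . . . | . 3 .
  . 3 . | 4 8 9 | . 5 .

Step 1. [r7c5∈{1,5,6}] 6 has one home in box 8: r7c5. So r7c5=6.
Step 2. [r8c7∈{2,4,7}] across row 8, 2 lands solely at r8c7, so r8c7=2.
Step 3. [r2c2∈{1,7}] in col 2, 7 fits only at r2c2, so r2c2=7.
Step 4. [r8c9∈{1,4,7}] across row 8, 4 lands solely at r8c9, so r8c9=4.
Step 5. [r4c3∈{6,7,9}] 7 has one home in row 4: r4c3, so r4c3=7.
Step 6. [r7c3∈{1}] r7c3 has the single candidate 1, so r7c3=1.
Step 7. [r9c9∈{1,6,7}] r9c9 is the only open cell in row 9 admitting 1 ⇒ r9c9=1.
Step 8. [r7c8∈{9}] r7c8's peers cover all but 9. So r7c8=9.
Step 9. [r9c7∈{6,7}] r9c7 is the only open cell in row 9 admitting 6, so r9c7=6.
Step 10. [r1c4∈{6,9}] 9 has one home in row 1: r1c4 ⇒ r1c4=9.
Step 11. [r2c4∈{6}] r2c4 is down to just 6, so r2c4=6.
Step 12. [r4c7∈{9}] r4c7's peers cover all but 9 ⇒ r4c7=9.
Step 13. [r5c6∈{3,6}] in row 5, 3 fits only at r5c6. So r5c6=3.
Step 14. [r3c4∈{5}] r3c4's peers cover all but 5 ⇒ r3c4=5.
Step 15. [r5c3∈{6,9}] 9 has one home in row 5: r5c3. So r5c3=9.
Step 16. [r5c8∈{6,8}] across row 5, 6 lands solely at r5c8. So r5c8=6.
Step 17. [r6c9∈{3,8}] r6c9 is the only open cell in box 6 admitting 8. So r6c9=8.
Step 18. [r3c8∈{1,2,8}] in row 3, 8 fits only at r3c8 ⇒ r3c8=8.
Step 19. [r3c1∈{1,2,6}] row 3 places 2 nowhere but r3c1. So r3c1=2.
Step 20. [r2c1∈{1}] only 1 remains possible at r2c1. So r2c1=1.
Step 21. [r4c6∈{5,6}] in row 4, 6 fits only at r4c6. So r4c6=6.
Step 22. [r3c7∈{4,7}] 7 has one home in col 7: r3c7. So r3c7=7.
Step 23. [r8c6∈{1,5}] col 6 places 5 nowhere but r8c6 ⇒ r8c6=5.
Step 24. [r6c6∈{4}] only 4 remains possible at r6c6, so r6c6=4.
Step 25. [r1c1∈{6}] only 6 remains possible at r1c1. So r1c1=6.
Step 26. [r7c9∈{7}] only 7 remains possible at r7c9 ⇒ r7c9=7.
Step 27. [r8c5∈{1}] r8c5's peers cover all but 1. So r8c5=1.
Step 28. [r5c4∈{8}] only 8 remains possible at r5c4 ⇒ r5c4=8.
Step 29. [r5c2∈{1}] nothing but 1 survives at r5c2, so r5c2=1.
Step 30. [r2c8∈{2}] only 2 remains possible at r2c8 ⇒ r2c8=2.
Step 31. [r6c4∈{2}] nothing but 2 survives at r6c4, so r6c4=2.
Step 32. [r6c5∈{9}] nothing but 9 survives at r6c5. So r6c5=9.
Step 33. [r3c6∈{1}] r3c6 has the single candidate 1. So r3c6=1.
Step 34. [r8c4∈{7}] r8c4's peers cover all but 7 ⇒ r8c4=7.
Step 35. [r2c9∈{9}] r2c9's peers cover all but 9, so r2c9=9.
Step 36. [r2c7∈{4}] only 4 remains possible at r2c7. So r2c7=4.
Step 37. [r6c1∈{3}] only 3 remains possible at r6c1, so r6c1=3.
Step 38. [r3c5∈{4}] r3c5's peers cover all but 4, so r3c5=4.
Step 39. [r1c2∈{8}] nothing but 8 survives at r1c2. So r1c2=8.
Step 40. [r9c1∈{7}] nothing but 7 survives at r9c1. So r9c1=7.
Step 41. [r4c5∈{5}] r4c5 is down to just 5, so r4c5=5.
Step 42. [r3c9∈{6}] r3c9 has the single candidate 6. So r3c9=6.
Step 43. [r1c8∈{1}] r1c8 is down to just 1. So r1c8=1.
Step 44. [r4c9∈{3}] r4c9's peers cover all but 3, so r4c9=3.
Step 45. [r9c3∈{2}] r9c3 has the single candidate 2 ⇒ r9c3=2.
Step 46. [r7c1∈{5}] r7c1 is down to just 5 ⇒ r7c1=5.
Step 47. [r6c3∈{6}] r6c3 has the single candidate 6. So r6c3=6.

Answer: 6 8 4 9 2 7 3 1 5 / 1 7 5 6 3 8 4 2 9 / 2 9 3 5 4 1 7 8 6 / 8 2 7 1 5 6 9 4 3 / 4 1 9 8 7 3 5 6 2 / 3 5 6 2 9 4 1 7 8 / 5 4 1 3 6 2 8 9 7 / 9 6 8 7 1 5 2 3 4 / 7 3 2 4 8 9 6 5 1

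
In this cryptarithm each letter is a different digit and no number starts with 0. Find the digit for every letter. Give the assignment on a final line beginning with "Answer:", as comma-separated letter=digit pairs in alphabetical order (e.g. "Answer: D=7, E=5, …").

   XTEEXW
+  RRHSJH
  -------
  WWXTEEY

Step 1. [col 1: W + H ≡ Y (mod 10)] Y=5 is one option consistent with column 1 (W + H ≡ Y (mod 10), carry-in 0) — take it ⇒ Y=5.
Step 2. [col 1: W + H ≡ Y (mod 10)] no forcing yet in column 1 (carry-in 0); H=4 is free and consistent — try it. So H=4.
Step 3. [col 1: W + H ≡ Y (mod 10)] from column 1 (H=4, Y=5, carry-in 0, digits 4,5 already taken and all letters distinct): W must equal 1 ⇒ W=1.
Step 4. [col 2: X + J ≡ E (mod 10)] no forcing yet in column 2 (carry-in 0); X=2 is free and consistent — try it. So X=2.
Step 5. [col 2: X + J ≡ E (mod 10)] J=7 is one option consistent with column 2 (X + J ≡ E (mod 10), carry-in 0) — take it, so J=7.
Step 6. [col 2: X + J ≡ E (mod 10)] from column 2 (X=2, J=7, carry-in 0, digits 1,2,4,5,7 already taken and all letters distinct): E must equal 9, so E=9.
Step 7. [col 3: E + S ≡ E (mod 10)] from column 3 (E=9, carry-in 0, digits 1,2,4,5,7,9 already taken and all letters distinct): S must equal 0. So S=0.
Step 8. [col 4: E + H ≡ T (mod 10)] from column 4 (E=9, H=4, carry-in 0, digits 0,1,2,4,5,7,9 already taken and all letters distinct): T must equal 3. So T=3.
Step 9. [col 5: T + R ≡ X (mod 10)] from column 5 (T=3, X=2, carry-in 1, digits 0,1,2,3,4,5,7,9 already taken and all letters distinct): R must equal 8 ⇒ R=8.

Answer: E=9, H=4, J=7, R=8, S=0, T=3, W=1, X=2, Y=5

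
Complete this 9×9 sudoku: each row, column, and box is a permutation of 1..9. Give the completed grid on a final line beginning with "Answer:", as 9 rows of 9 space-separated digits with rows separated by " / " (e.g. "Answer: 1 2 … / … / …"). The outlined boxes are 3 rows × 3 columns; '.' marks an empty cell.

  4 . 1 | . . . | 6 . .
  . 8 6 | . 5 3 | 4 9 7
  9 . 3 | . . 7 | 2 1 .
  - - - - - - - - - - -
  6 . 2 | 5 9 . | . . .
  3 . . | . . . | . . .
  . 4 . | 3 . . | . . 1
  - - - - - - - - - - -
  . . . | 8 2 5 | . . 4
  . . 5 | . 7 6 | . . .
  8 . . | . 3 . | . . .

Step 1. [r5c4∈{1,2,4,6,7}] 7 has one home in col 4: r5c4 ⇒ r5c4=7.
Step 2. [r1c5∈{8}] r1c5 is down to just 8, so r1c5=8.
Step 3. [r8c4∈{1,4,9}] r8c4 is the only open cell in row 8 admitting 4. So r8c4=4.
Step 4. [r1c2∈{2,5,7}] row 1 places 7 nowhere but r1c2. So r1c2=7.
Step 5. [r4c2∈{1}] r4c2 has the single candidate 1. So r4c2=1.
Step 6. [r3c9∈{5,8}] r3c9 is the only open cell in row 3 admitting 8 ⇒ r3c9=8.
Step 7. [r6c1∈{5,7}] across col 1, 5 lands solely at r6c1. So r6c1=5.
Step 8. [r5c2∈{9}] only 9 remains possible at r5c2. So r5c2=9.
Step 9. [r6c3∈{7,8}] across box 4, 7 lands solely at r6c3 ⇒ r6c3=7.
Step 10. [r6c7∈{8,9}] across row 6, 9 lands solely at r6c7. So r6c7=9.
Step 11. [r4c9∈{3}] nothing but 3 survives at r4c9, so r4c9=3.
Step 12. [r1c8∈{3,5}] in row 1, 3 fits only at r1c8. So r1c8=3.
Step 13. [r5c3∈{8}] r5c3's peers cover all but 8, so r5c3=8.
Step 14. [r6c5∈{6}] nothing but 6 survives at r6c5. So r6c5=6.
Step 15. [r5c7∈{5}] nothing but 5 survives at r5c7 ⇒ r5c7=5.
Step 16. [r9c8∈{2,5,6,7}] 5 has one home in col 8: r9c8, so r9c8=5.
Step 17. [r9c7∈{1,7}] row 9 places 7 nowhere but r9c7 ⇒ r9c7=7.
Step 18. [r4c7∈{8}] r4c7 has the single candidate 8. So r4c7=8.
Step 19. [r6c8∈{2}] nothing but 2 survives at r6c8. So r6c8=2.
Step 20. [r7c8∈{6}] r7c8 is down to just 6 ⇒ r7c8=6.
Step 21. [r4c6∈{4}] r4c6's peers cover all but 4, so r4c6=4.
Step 22. [r5c6∈{1,2}] r5c6 is the only open cell in row 5 admitting 2 ⇒ r5c6=2.
Step 23. [r9c6∈{1,9}] col 6 places 1 nowhere but r9c6, so r9c6=1.
Step 24. [r9c4∈{9}] r9c4's peers cover all but 9. So r9c4=9.
Step 25. [r2c1∈{2}] r2c1's peers cover all but 2. So r2c1=2.
Step 26. [r9c9∈{2}] r9c9 has the single candidate 2. So r9c9=2.
Step 27. [r7c2∈{3}] r7c2 is down to just 3 ⇒ r7c2=3.
Step 28. [r7c7∈{1}] r7c7's peers cover all but 1 ⇒ r7c7=1.
Step 29. [r8c8∈{8}] nothing but 8 survives at r8c8. So r8c8=8.
Step 30. [r2c4∈{1}] r2c4's peers cover all but 1 ⇒ r2c4=1.
Step 31. [r8c7∈{3}] only 3 remains possible at r8c7 ⇒ r8c7=3.
Step 32. [r5c8∈{4}] r5c8 has the single candidate 4. So r5c8=4.
Step 33. [r4c8∈{7}] only 7 remains possible at r4c8. So r4c8=7.
Step 34. [r7c3∈{9}] r7c3 is down to just 9, so r7c3=9.
Step 35. [r8c9∈{9}] r8c9 has the single candidate 9, so r8c9=9.
Step 36. [r1c9∈{5}] only 5 remains possible at r1c9 ⇒ r1c9=5.
Step 37. [r8c1∈{1}] r8c1 has the single candidate 1 ⇒ r8c1=1.
Step 38. [r7c1∈{7}] r7c1's peers cover all but 7 ⇒ r7c1=7.
Step 39. [r1c4∈{2}] r1c4's peers cover all but 2 ⇒ r1c4=2.
Step 40. [r9c3∈{4}] r9c3's peers cover all but 4. So r9c3=4.
Step 41. [r6c6∈{8}] r6c6's peers cover all but 8. So r6c6=8.
Step 42. [r5c5∈{1}] r5c5's peers cover all but 1, so r5c5=1.
Step 43. [r3c5∈{4}] only 4 remains possible at r3c5 ⇒ r3c5=4.
Step 44. [r3c4∈{6}] only 6 remains possible at r3c4. So r3c4=6.
Step 45. [r3c2∈{5}] r3c2's peers cover all but 5. So r3c2=5.
Step 46. [r1c6∈{9}] r1c6 has the single candidate 9 ⇒ r1c6=9.
Step 47. [r9c2∈{6}] r9c2 is down to just 6 ⇒ r9c2=6.
Step 48. [r8c2∈{2}] only 2 remains possible at r8c2 ⇒ r8c2=2.
Step 49. [r5c9∈{6}] only 6 remains possible at r5c9 ⇒ r5c9=6.

Answer: 4 7 1 2 8 9 6 3 5 / 2 8 6 1 5 3 4 9 7 / 9 5 3 6 4 7 2 1 8 / 6 1 2 5 9 4 8 7 3 / 3 9 8 7 1 2 5 4 6 / 5 4 7 3 6 8 9 2 1 / 7 3 9 8 2 5 1 6 4 / 1 2 5 4 7 6 3 8 9 / 8 6 4 9 3 1 7 5 2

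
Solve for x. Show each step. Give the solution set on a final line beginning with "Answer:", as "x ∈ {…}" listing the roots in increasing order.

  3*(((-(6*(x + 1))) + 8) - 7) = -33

Step 1. [3*(((-(6*(x + 1))) + 8) - 7) = -33] 3 out front; divide by 3, so div: ((-(6*(x + 1))) + 8) - 7 = -11.
Step 2. [((-(6*(x + 1))) + 8) - 7 = -11] -7 is outermost — add 7 both sides. So sub: (-(6*(x + 1))) + 8 = -4.
Step 3. [(-(6*(x + 1))) + 8 = -4] +8 is outermost — subtract 8 both sides, so sub: -(6*(x + 1)) = -12.
Step 4. [-(6*(x + 1)) = -12] LHS negated; negate both sides. So neg: 6*(x + 1) = 12.
Step 5. [6*(x + 1) = 12] 6·(inner) — divide through by 6 ⇒ div: x + 1 = 2.
Step 6. [x + 1 = 2] subtract 1: x sits inside (… + 1). So sub: x = 1.

Answer: x ∈ {1}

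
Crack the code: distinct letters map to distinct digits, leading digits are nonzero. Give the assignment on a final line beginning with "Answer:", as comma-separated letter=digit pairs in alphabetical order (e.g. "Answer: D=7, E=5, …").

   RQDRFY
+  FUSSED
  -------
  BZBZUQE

Step 1. [B] adding two 6-digit numbers gives at most 6+1 digits, and here it does — B is that final carry and must be 1. So B=1.
Step 2. [col 1: Y + D ≡ E (mod 10)] no forcing yet in column 1 (carry-in 0); Y=9 is free and consistent — try it, so Y=9.
Step 3. [col 1: Y + D ≡ E (mod 10)] D=7 is one option consistent with column 1 (Y + D ≡ E (mod 10), carry-in 0) — take it. So D=7.
Step 4. [col 1: Y + D ≡ E (mod 10)] column 1: given Y=9, D=7, carry-in 0, and digits 1,7,9 already taken and all letters distinct, Y+D≡E (mod 10) forces E=6, so E=6.
Step 5. [col 2: F + E ≡ Q (mod 10)] F=5 is one option consistent with column 2 (F + E ≡ Q (mod 10), carry-in 1) — take it, so F=5.
Step 6. [col 2: F + E ≡ Q (mod 10)] from column 2 (F=5, E=6, carry-in 1, digits 1,5,6,7,9 already taken and all letters distinct): Q must equal 2 ⇒ Q=2.
Step 7. [col 3: R + S ≡ U (mod 10)] no forcing yet in column 3 (carry-in 1); S=3 is free and consistent — try it. So S=3.
Step 8. [col 3: R + S ≡ U (mod 10)] R=4 is one option consistent with column 3 (R + S ≡ U (mod 10), carry-in 1) — take it ⇒ R=4.
Step 9. [col 3: R + S ≡ U (mod 10)] column 3 reads R+S+carry(1)=U with R=4, S=3; with digits 1,2,3,4,5,6,7,9 already taken and all letters distinct, the only value for U is 8, so U=8.
Step 10. [col 4: D + S ≡ Z (mod 10)] column 4: given D=7, S=3, carry-in 0, and digits 1,2,3,4,5,6,7,8,9 already taken and all letters distinct, D+S≡Z (mod 10) forces Z=0, so Z=0.

Answer: B=1, D=7, E=6, F=5, Q=2, R=4, S=3, U=8, Y=9, Z=0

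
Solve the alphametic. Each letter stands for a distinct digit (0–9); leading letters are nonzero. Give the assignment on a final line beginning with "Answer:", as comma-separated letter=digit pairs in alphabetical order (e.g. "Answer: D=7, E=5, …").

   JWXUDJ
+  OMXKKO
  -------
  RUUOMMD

Step 1. [col 1: J + O ≡ D (mod 10)] D=3 is one option consistent with column 1 (J + O ≡ D (mod 10), carry-in 0) — take it. So D=3.
Step 2. [col 1: J + O ≡ D (mod 10)] column 1 (J + O ≡ D (mod 10), carry-in 0) doesn't pin O yet; pick O=8 and continue ⇒ O=8.
Step 3. [col 1: J + O ≡ D (mod 10)] column 1 reads J+O+carry(0)=D with O=8, D=3; with digits 3,8 already taken and all letters distinct, the only value for J is 5 ⇒ J=5.
Step 4. [col 2: D + K ≡ M (mod 10)] M=6 is one option consistent with column 2 (D + K ≡ M (mod 10), carry-in 1) — take it, so M=6.
Step 5. [R] R is the leading digit of a 7-digit sum of two 6-digit numbers; the final carry is exactly 1, so R=1.
Step 6. [col 2: D + K ≡ M (mod 10)] column 2 reads D+K+carry(1)=M with D=3, M=6; with digits 1,3,5,6,8 already taken and all letters distinct, the only value for K is 2 ⇒ K=2.
Step 7. [col 3: U + K ≡ M (mod 10)] from column 3 (K=2, M=6, carry-in 0, digits 1,2,3,5,6,8 already taken and all letters distinct): U must equal 4. So U=4.
Step 8. [col 4: X + X ≡ O (mod 10)] column 4: given O=8, carry-in 0, and digits 1,2,3,4,5,6,8 already taken and all letters distinct, X+X≡O (mod 10) forces X=9 ⇒ X=9.
Step 9. [col 5: W + M ≡ U (mod 10)] from column 5 (M=6, U=4, carry-in 1, digits 1,2,3,4,5,6,8,9 already taken and all letters distinct): W must equal 7 ⇒ W=7.

Answer: D=3, J=5, K=2, M=6, O=8, R=1, U=4, W=7, X=9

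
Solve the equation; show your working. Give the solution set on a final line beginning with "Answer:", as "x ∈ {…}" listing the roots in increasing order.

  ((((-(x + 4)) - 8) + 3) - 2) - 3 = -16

Step 1. [((((-(x + 4)) - 8) + 3) - 2) - 3 = -16] -3 is outermost — add 3 both sides ⇒ sub: (((-(x + 4)) - 8) + 3) - 2 = -13.
Step 2. [(((-(x + 4)) - 8) + 3) - 2 = -13] add 2: x sits inside (… - 2), so sub: ((-(x + 4)) - 8) + 3 = -11.
Step 3. [((-(x + 4)) - 8) + 3 = -11] peel the +3: subtract 3 from each side, so sub: (-(x + 4)) - 8 = -14.
Step 4. [(-(x + 4)) - 8 = -14] add 8: x sits inside (… - 8), so sub: -(x + 4) = -6.
Step 5. [-(x + 4) = -6] leading − — multiply by −1, so neg: x + 4 = 6.
Step 6. [x + 4 = 6] 4 comes off first (subtract 4), so sub: x = 2.

Answer: x ∈ {2}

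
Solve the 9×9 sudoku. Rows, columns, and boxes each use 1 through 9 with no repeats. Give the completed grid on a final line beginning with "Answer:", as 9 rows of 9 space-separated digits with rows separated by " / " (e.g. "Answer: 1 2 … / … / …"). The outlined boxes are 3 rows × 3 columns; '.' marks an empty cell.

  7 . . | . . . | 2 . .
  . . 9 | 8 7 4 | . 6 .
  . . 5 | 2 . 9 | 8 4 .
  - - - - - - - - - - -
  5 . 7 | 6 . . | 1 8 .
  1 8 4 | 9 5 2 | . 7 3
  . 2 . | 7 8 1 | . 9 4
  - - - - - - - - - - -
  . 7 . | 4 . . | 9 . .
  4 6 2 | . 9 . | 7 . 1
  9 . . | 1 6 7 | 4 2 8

Step 1. [r9c3∈{3}] r9c3 has the single candidate 3 ⇒ r9c3=3.
Step 2. [r4c6∈{3}] r4c6's peers cover all but 3 ⇒ r4c6=3.
Step 3. [r1c8∈{1,3,5}] col 8 places 1 nowhere but r1c8. So r1c8=1.
Step 4. [r1c5∈{3}] r1c5's peers cover all but 3, so r1c5=3.
Step 5. [r2c7∈{3,5}] r2c7 is the only open cell in col 7 admitting 3. So r2c7=3.
Step 6. [r1c4∈{5}] r1c4 has the single candidate 5, so r1c4=5.
Step 7. [r3c1∈{3,6}] row 3 places 6 nowhere but r3c1. So r3c1=6.
Step 8. [r7c1∈{8}] r7c1 is down to just 8. So r7c1=8.
Step 9. [r7c6∈{5}] nothing but 5 survives at r7c6, so r7c6=5.
Step 10. [r5c7∈{6}] r5c7's peers cover all but 6 ⇒ r5c7=6.
Step 11. [r8c4∈{3}] r8c4's peers cover all but 3, so r8c4=3.
Step 12. [r2c2∈{1}] only 1 remains possible at r2c2, so r2c2=1.
Step 13. [r1c3∈{8}] only 8 remains possible at r1c3, so r1c3=8.
Step 14. [r1c2∈{4}] r1c2's peers cover all but 4 ⇒ r1c2=4.
Step 15. [r7c5∈{2}] r7c5 is down to just 2, so r7c5=2.
Step 16. [r2c9∈{5}] r2c9 is down to just 5. So r2c9=5.
Step 17. [r8c8∈{5}] only 5 remains possible at r8c8. So r8c8=5.
Step 18. [r7c3∈{1}] r7c3 has the single candidate 1. So r7c3=1.
Step 19. [r6c3∈{6}] r6c3 is down to just 6. So r6c3=6.
Step 20. [r3c9∈{7}] nothing but 7 survives at r3c9, so r3c9=7.
Step 21. [r4c9∈{2}] r4c9 has the single candidate 2. So r4c9=2.
Step 22. [r4c2∈{9}] only 9 remains possible at r4c2. So r4c2=9.
Step 23. [r6c1∈{3}] r6c1 is down to just 3. So r6c1=3.
Step 24. [r4c5∈{4}] nothing but 4 survives at r4c5, so r4c5=4.
Step 25. [r1c9∈{9}] only 9 remains possible at r1c9. So r1c9=9.
Step 26. [r6c7∈{5}] r6c7 is down to just 5. So r6c7=5.
Step 27. [r9c2∈{5}] r9c2 is down to just 5. So r9c2=5.
Step 28. [r3c2∈{3}] nothing but 3 survives at r3c2 ⇒ r3c2=3.
Step 29. [r1c6∈{6}] r1c6 has the single candidate 6, so r1c6=6.
Step 30. [r7c8∈{3}] nothing but 3 survives at r7c8 ⇒ r7c8=3.
Step 31. [r3c5∈{1}] r3c5's peers cover all but 1 ⇒ r3c5=1.
Step 32. [r2c1∈{2}] r2c1 has the single candidate 2 ⇒ r2c1=2.
Step 33. [r8c6∈{8}] r8c6 is down to just 8 ⇒ r8c6=8.
Step 34. [r7c9∈{6}] only 6 remains possible at r7c9, so r7c9=6.

Answer: 7 4 8 5 3 6 2 1 9 / 2 1 9 8 7 4 3 6 5 / 6 3 5 2 1 9 8 4 7 / 5 9 7 6 4 3 1 8 2 / 1 8 4 9 5 2 6 7 3 / 3 2 6 7 8 1 5 9 4 / 8 7 1 4 2 5 9 3 6 / 4 6 2 3 9 8 7 5 1 / 9 5 3 1 6 7 4 2 8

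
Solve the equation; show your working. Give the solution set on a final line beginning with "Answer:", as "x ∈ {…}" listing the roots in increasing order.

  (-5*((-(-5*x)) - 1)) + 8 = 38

Step 1. [(-5*((-(-5*x)) - 1)) + 8 = 38] the outer +8 inverts by subtracting 8. So sub: -5*((-(-5*x)) - 1) = 30.
Step 2. [-5*((-(-5*x)) - 1) = 30] LHS = -5·(…); ÷-5 both sides ⇒ div: (-(-5*x)) - 1 = -6.
Step 3. [(-(-5*x)) - 1 = -6] -1 is outermost — add 1 both sides ⇒ sub: -(-5*x) = -5.
Step 4. [-(-5*x) = -5] leading − — multiply by −1, so neg: -5*x = 5.
Step 5. [-5*x = 5] -5·(inner) — divide through by -5. So div: x = -1.

Answer: x ∈ {-1}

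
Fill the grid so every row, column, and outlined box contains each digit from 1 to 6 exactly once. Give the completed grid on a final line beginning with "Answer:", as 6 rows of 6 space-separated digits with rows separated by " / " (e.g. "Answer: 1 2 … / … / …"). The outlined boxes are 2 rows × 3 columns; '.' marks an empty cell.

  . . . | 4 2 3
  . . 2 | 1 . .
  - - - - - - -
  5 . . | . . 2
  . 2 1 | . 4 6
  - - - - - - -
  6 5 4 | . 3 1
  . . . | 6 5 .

Step 1. [r4c1∈{3}] nothing but 3 survives at r4c1. So r4c1=3.
Step 2. [r2c2∈{3,4,6}] in row 2, 3 fits only at r2c2, so r2c2=3.
Step 3. [r3c3∈{6}] r3c3's peers cover all but 6, so r3c3=6.
Step 4. [r6c2∈{1}] r6c2's peers cover all but 1 ⇒ r6c2=1.
Step 5. [r2c6∈{5}] r2c6 is down to just 5. So r2c6=5.
Step 6. [r5c4∈{2}] r5c4 has the single candidate 2, so r5c4=2.
Step 7. [r2c5∈{6}] r2c5's peers cover all but 6 ⇒ r2c5=6.
Step 8. [r2c1∈{4}] r2c1's peers cover all but 4, so r2c1=4.
Step 9. [r1c1∈{1}] r1c1 has the single candidate 1, so r1c1=1.
Step 10. [r3c2∈{4}] r3c2 is down to just 4. So r3c2=4.
Step 11. [r4c4∈{5}] r4c4 is down to just 5, so r4c4=5.
Step 12. [r3c5∈{1}] only 1 remains possible at r3c5, so r3c5=1.
Step 13. [r6c1∈{2}] only 2 remains possible at r6c1. So r6c1=2.
Step 14. [r1c2∈{6}] nothing but 6 survives at r1c2, so r1c2=6.
Step 15. [r3c4∈{3}] r3c4's peers cover all but 3, so r3c4=3.
Step 16. [r6c3∈{3}] nothing but 3 survives at r6c3 ⇒ r6c3=3.
Step 17. [r6c6∈{4}] r6c6's peers cover all but 4 ⇒ r6c6=4.
Step 18. [r1c3∈{5}] r1c3 is down to just 5. So r1c3=5.

Answer: 1 6 5 4 2 3 / 4 3 2 1 6 5 / 5 4 6 3 1 2 / 3 2 1 5 4 6 / 6 5 4 2 3 1 / 2 1 3 6 5 4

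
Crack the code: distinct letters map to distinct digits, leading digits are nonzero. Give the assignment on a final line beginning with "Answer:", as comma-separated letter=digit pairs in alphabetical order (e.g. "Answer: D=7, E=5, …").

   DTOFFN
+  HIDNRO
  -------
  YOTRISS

Step 1. [col 1: N + O ≡ S (mod 10)] several values work for N in column 1 (N + O ≡ S (mod 10), carry-in 0); try N=2, so N=2.
Step 2. [col 1: N + O ≡ S (mod 10)] no forcing yet in column 1 (carry-in 0); S=5 is free and consistent — try it, so S=5.
Step 3. [Y] the sum has 7 digits but both addends have 6; that extra leading digit Y is the final carry, namely 1 ⇒ Y=1.
Step 4. [col 1: N + O ≡ S (mod 10)] column 1: given N=2, S=5, carry-in 0, and digits 1,2,5 already taken and all letters distinct, N+O≡S (mod 10) forces O=3, so O=3.
Step 5. [col 2: F + R ≡ S (mod 10)] F=7 is one option consistent with column 2 (F + R ≡ S (mod 10), carry-in 0) — take it ⇒ F=7.
Step 6. [col 2: F + R ≡ S (mod 10)] column 2 reads F+R+carry(0)=S with F=7, S=5; with digits 1,2,3,5,7 already taken and all letters distinct, the only value for R is 8. So R=8.
Step 7. [col 3: F + N ≡ I (mod 10)] in column 3 we have F+N≡I with carry-in 1; given F=7, N=2 and digits 1,2,3,5,7,8 already taken and all letters distinct, that pins I to 0 ⇒ I=0.
Step 8. [col 4: O + D ≡ R (mod 10)] in column 4 we have O+D≡R with carry-in 1; given O=3, R=8 and digits 0,1,2,3,5,7,8 already taken and all letters distinct, that pins D to 4 ⇒ D=4.
Step 9. [col 5: T + I ≡ T (mod 10)] several values work for T in column 5 (T + I ≡ T (mod 10), carry-in 0); try T=6 ⇒ T=6.
Step 10. [col 6: D + H ≡ O (mod 10)] column 6 reads D+H+carry(0)=O with D=4, O=3; with digits 0,1,2,3,4,5,6,7,8 already taken and all letters distinct, the only value for H is 9. So H=9.

Answer: D=4, F=7, H=9, I=0, N=2, O=3, R=8, S=5, T=6, Y=1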